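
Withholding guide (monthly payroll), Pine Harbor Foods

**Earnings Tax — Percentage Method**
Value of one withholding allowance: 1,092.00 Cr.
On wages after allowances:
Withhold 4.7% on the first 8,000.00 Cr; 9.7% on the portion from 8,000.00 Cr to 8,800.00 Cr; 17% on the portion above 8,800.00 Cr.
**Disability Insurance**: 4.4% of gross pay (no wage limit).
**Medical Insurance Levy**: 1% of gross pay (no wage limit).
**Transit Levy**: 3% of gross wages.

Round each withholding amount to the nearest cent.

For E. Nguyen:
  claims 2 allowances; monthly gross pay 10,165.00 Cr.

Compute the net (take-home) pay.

Earnings Tax: taxable = 10,165.00 Cr − 2×1,092.00 Cr = 7,981.00 Cr
  4.7% × 7,981.00 Cr = 375.11 Cr
Disability Insurance: 4.4% × 10,165.00 Cr = 447.26 Cr
Medical Insurance Levy: 1% × 10,165.00 Cr = 101.65 Cr
Transit Levy: 3% × 10,165.00 Cr = 304.95 Cr
Total withheld: 375.11 Cr + 447.26 Cr + 101.65 Cr + 304.95 Cr = 1,228.97 Cr
Net pay: 10,165.00 Cr − 1,228.97 Cr = 8,936.03 Cr

8,936.03 Cr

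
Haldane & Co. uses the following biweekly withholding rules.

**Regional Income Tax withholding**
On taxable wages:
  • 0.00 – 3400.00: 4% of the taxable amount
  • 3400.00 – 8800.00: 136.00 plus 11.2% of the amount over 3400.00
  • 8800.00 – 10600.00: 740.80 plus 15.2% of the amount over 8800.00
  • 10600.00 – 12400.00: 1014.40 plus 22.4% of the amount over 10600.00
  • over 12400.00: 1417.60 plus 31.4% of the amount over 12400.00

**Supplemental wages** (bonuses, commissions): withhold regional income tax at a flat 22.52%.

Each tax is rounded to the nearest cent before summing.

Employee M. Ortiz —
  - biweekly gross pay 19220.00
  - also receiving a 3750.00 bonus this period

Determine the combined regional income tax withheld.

4403.58

Regional Income Tax: taxable = 19220.00
  1417.60 + 31.4% × (19220.00 − 12400.00) = 1417.60 + 31.4% × 6820.00 = 3559.08
Supplemental (22.52% flat on bonus): 22.52% × 3750.00 = 844.50
Total regional income tax: 3559.08 + 844.50 = 4403.58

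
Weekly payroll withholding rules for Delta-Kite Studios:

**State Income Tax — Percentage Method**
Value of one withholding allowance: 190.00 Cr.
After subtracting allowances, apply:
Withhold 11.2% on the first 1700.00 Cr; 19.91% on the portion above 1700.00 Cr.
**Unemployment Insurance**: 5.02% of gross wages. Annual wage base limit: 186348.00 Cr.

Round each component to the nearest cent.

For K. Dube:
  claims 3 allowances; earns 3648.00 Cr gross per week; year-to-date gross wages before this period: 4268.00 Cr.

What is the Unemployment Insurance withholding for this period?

Unemployment Insurance: 5.02% × 3648.00 Cr = 183.13 Cr

183.13 Cr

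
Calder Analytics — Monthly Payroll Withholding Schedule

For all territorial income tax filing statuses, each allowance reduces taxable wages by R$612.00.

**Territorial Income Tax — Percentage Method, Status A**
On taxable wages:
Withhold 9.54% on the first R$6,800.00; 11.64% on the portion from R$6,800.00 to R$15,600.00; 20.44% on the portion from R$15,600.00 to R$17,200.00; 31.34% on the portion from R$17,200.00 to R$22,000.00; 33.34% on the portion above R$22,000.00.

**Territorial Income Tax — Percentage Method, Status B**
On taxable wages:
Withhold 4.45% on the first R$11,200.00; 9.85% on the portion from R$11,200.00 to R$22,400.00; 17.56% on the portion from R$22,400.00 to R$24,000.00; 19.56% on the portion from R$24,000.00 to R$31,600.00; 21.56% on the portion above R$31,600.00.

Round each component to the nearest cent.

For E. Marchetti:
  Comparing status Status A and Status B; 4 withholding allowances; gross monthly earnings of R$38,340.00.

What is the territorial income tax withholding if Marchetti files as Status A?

R$8,135.99

Territorial Income Tax (Status A): taxable = R$38,340.00 − 4×R$612.00 = R$35,892.00
  R$3,504.40 + 33.34% × (R$35,892.00 − R$22,000.00) = R$3,504.40 + 33.34% × R$13,892.00 = R$8,135.99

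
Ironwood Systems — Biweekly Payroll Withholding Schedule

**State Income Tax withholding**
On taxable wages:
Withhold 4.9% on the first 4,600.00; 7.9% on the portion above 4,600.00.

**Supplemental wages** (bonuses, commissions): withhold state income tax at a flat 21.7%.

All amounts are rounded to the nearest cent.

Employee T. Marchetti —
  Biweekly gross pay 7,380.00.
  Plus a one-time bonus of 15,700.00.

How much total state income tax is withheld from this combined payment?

State Income Tax: taxable = 7,380.00
  225.40 + 7.9% × (7,380.00 − 4,600.00) = 225.40 + 7.9% × 2,780.00 = 445.02
Supplemental (21.7% flat on bonus): 21.7% × 15,700.00 = 3,406.90
Total state income tax: 445.02 + 3,406.90 = 3,851.92

3,851.92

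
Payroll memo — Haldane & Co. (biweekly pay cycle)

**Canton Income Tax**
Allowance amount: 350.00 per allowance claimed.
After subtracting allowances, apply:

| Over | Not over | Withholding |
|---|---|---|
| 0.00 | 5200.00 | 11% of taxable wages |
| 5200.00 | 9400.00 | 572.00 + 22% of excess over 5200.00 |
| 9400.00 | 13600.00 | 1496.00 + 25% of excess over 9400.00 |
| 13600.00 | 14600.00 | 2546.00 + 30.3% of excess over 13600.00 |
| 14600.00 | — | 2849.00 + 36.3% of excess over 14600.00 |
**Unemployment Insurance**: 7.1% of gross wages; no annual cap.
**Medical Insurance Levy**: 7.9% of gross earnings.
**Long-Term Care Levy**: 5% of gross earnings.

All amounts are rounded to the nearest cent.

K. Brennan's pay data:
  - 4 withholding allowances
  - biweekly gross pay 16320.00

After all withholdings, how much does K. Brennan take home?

10090.84

Canton Income Tax: taxable = 16320.00 − 4×350.00 = 14920.00
  2849.00 + 36.3% × (14920.00 − 14600.00) = 2849.00 + 36.3% × 320.00 = 2965.16
Unemployment Insurance: 7.1% × 16320.00 = 1158.72
Medical Insurance Levy: 7.9% × 16320.00 = 1289.28
Long-Term Care Levy: 5% × 16320.00 = 816.00
Total withheld: 2965.16 + 1158.72 + 1289.28 + 816.00 = 6229.16
Net pay: 16320.00 − 6229.16 = 10090.84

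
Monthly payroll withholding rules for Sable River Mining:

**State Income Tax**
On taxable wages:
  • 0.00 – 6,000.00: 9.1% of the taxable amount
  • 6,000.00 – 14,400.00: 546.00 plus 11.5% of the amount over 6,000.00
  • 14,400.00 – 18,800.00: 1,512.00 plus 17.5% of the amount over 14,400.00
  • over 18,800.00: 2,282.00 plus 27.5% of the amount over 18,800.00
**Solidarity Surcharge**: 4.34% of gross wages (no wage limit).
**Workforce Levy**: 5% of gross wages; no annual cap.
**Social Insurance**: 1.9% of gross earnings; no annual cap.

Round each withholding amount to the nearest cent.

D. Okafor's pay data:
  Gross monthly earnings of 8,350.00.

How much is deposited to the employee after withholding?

State Income Tax: taxable = 8,350.00
  546.00 + 11.5% × (8,350.00 − 6,000.00) = 546.00 + 11.5% × 2,350.00 = 816.25
Solidarity Surcharge: 4.34% × 8,350.00 = 362.39
Workforce Levy: 5% × 8,350.00 = 417.50
Social Insurance: 1.9% × 8,350.00 = 158.65
Total withheld: 816.25 + 362.39 + 417.50 + 158.65 = 1,754.79
Net pay: 8,350.00 − 1,754.79 = 6,595.21

6,595.21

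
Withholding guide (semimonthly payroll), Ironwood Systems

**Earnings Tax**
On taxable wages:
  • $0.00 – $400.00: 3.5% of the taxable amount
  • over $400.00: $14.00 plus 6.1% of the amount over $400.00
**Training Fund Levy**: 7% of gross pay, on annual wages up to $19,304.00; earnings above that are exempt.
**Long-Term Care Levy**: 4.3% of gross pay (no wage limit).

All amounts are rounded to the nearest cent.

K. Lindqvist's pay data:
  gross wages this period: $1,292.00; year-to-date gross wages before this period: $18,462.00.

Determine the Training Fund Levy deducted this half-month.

Training Fund Levy: cap $19,304.00 − YTD $18,462.00 = $842.00 subject; 7% × $842.00 = $58.94

$58.94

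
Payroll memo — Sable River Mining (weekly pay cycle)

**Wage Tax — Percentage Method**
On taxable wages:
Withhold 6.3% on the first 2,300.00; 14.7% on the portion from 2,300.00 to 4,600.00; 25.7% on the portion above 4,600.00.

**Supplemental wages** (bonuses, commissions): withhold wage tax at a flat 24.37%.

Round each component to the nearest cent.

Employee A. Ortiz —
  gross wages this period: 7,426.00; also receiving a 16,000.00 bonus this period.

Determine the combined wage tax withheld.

Wage Tax: taxable = 7,426.00
  483.00 + 25.7% × (7,426.00 − 4,600.00) = 483.00 + 25.7% × 2,826.00 = 1,209.28
Supplemental (24.37% flat on bonus): 24.37% × 16,000.00 = 3,899.20
Total wage tax: 1,209.28 + 3,899.20 = 5,108.48

5,108.48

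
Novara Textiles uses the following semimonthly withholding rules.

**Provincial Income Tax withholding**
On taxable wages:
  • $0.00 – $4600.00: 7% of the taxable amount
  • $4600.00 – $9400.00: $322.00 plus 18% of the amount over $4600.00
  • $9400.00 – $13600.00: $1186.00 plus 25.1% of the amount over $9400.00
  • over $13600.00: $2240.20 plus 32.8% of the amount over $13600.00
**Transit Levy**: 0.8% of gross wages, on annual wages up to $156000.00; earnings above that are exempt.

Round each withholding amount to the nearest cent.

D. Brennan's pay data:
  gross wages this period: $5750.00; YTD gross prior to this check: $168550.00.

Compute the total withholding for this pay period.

$529.00

Provincial Income Tax: taxable = $5750.00
  $322.00 + 18% × ($5750.00 − $4600.00) = $322.00 + 18% × $1150.00 = $529.00
Transit Levy: YTD $168550.00 ≥ cap $156000.00 → $0.00
Total: $529.00 + $0.00 = $529.00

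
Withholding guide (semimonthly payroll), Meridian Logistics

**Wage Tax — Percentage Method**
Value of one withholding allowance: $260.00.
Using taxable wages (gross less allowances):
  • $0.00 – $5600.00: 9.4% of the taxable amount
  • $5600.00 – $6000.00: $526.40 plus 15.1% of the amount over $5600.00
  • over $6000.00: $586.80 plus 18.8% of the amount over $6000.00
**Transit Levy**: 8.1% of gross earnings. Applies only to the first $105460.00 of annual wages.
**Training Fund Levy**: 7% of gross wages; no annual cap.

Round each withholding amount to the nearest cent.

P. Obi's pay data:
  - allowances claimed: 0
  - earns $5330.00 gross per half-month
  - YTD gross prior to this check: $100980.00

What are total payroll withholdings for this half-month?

Wage Tax: taxable = $5330.00
  9.4% × $5330.00 = $501.02
Transit Levy: cap $105460.00 − YTD $100980.00 = $4480.00 subject; 8.1% × $4480.00 = $362.88
Training Fund Levy: 7% × $5330.00 = $373.10
Total: $501.02 + $362.88 + $373.10 = $1237.00

$1237.00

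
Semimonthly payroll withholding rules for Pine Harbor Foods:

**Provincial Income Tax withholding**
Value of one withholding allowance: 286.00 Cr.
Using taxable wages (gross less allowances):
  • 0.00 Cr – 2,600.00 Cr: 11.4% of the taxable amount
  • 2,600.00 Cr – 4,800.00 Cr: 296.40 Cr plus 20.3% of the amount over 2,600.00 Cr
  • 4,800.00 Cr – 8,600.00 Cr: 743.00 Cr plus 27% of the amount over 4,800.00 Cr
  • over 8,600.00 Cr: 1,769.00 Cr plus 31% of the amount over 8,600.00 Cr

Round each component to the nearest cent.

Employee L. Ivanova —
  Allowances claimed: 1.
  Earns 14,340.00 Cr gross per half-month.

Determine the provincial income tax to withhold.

3,459.74 Cr

Provincial Income Tax: taxable = 14,340.00 Cr − 1×286.00 Cr = 14,054.00 Cr
  1,769.00 Cr + 31% × (14,054.00 Cr − 8,600.00 Cr) = 1,769.00 Cr + 31% × 5,454.00 Cr = 3,459.74 Cr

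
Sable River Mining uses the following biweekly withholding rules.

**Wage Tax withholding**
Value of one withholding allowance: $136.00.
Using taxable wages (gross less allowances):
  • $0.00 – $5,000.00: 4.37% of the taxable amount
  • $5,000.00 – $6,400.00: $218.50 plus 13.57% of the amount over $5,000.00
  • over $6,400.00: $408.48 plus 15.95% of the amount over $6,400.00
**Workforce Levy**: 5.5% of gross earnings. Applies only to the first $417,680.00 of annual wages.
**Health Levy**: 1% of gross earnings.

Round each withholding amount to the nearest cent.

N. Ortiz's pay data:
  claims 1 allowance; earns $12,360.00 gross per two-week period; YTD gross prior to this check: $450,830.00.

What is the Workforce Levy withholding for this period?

$0.00

Workforce Levy: YTD $450,830.00 ≥ cap $417,680.00 → $0.00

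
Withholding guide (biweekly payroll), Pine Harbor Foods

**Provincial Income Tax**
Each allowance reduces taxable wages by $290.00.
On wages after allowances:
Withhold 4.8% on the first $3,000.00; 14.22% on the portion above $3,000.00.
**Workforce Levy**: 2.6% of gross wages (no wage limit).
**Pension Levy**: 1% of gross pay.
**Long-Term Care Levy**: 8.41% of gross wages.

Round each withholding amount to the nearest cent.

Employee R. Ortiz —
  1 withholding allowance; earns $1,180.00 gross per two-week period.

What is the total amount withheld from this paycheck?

Provincial Income Tax: taxable = $1,180.00 − 1×$290.00 = $890.00
  4.8% × $890.00 = $42.72
Workforce Levy: 2.6% × $1,180.00 = $30.68
Pension Levy: 1% × $1,180.00 = $11.80
Long-Term Care Levy: 8.41% × $1,180.00 = $99.24
Total: $42.72 + $30.68 + $11.80 + $99.24 = $184.44

$184.44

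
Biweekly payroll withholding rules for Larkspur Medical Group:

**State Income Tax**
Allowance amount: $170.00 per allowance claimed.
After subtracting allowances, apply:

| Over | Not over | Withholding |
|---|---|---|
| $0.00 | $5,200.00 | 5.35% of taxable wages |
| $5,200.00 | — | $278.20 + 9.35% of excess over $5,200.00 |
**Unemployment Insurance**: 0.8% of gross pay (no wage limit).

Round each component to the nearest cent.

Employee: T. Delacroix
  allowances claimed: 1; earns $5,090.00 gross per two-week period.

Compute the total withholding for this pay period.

State Income Tax: taxable = $5,090.00 − 1×$170.00 = $4,920.00
  5.35% × $4,920.00 = $263.22
Unemployment Insurance: 0.8% × $5,090.00 = $40.72
Total: $263.22 + $40.72 = $303.94

$303.94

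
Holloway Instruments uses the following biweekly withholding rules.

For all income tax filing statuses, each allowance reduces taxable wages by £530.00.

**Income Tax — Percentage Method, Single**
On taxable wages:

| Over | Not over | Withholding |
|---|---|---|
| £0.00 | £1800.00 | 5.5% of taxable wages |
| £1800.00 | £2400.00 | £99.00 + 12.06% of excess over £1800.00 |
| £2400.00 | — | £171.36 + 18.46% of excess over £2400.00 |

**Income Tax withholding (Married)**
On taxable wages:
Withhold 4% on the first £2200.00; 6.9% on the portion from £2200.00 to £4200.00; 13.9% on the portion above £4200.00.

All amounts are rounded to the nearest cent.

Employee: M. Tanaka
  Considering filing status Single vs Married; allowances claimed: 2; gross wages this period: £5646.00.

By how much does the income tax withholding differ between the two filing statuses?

Income Tax (Single): taxable = £5646.00 − 2×£530.00 = £4586.00
  £171.36 + 18.46% × (£4586.00 − £2400.00) = £171.36 + 18.46% × £2186.00 = £574.90
Income Tax (Married): taxable = £5646.00 − 2×£530.00 = £4586.00
  £226.00 + 13.9% × (£4586.00 − £4200.00) = £226.00 + 13.9% × £386.00 = £279.65
Difference: |£574.90 − £279.65| = £295.25 (higher under Single)

£295.25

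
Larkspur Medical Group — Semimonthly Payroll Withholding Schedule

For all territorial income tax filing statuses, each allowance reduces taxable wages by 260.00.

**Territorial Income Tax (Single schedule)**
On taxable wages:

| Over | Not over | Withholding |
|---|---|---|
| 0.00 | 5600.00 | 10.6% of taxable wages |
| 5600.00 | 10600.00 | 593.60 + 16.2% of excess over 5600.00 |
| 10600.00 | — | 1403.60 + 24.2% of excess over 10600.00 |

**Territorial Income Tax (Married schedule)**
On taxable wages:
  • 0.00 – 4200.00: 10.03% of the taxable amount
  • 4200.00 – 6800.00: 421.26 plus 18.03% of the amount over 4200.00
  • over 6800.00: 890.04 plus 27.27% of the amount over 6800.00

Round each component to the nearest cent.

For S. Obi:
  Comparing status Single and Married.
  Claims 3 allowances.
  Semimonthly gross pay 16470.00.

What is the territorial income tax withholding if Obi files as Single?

2635.38

Territorial Income Tax (Single): taxable = 16470.00 − 3×260.00 = 15690.00
  1403.60 + 24.2% × (15690.00 − 10600.00) = 1403.60 + 24.2% × 5090.00 = 2635.38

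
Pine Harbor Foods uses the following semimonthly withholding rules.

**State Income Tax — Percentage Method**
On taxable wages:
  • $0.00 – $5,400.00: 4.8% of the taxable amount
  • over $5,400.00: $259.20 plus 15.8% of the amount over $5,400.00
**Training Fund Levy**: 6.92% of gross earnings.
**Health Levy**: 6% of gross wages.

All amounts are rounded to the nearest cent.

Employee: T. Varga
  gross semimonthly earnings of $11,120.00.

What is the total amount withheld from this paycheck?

$2,599.66

State Income Tax: taxable = $11,120.00
  $259.20 + 15.8% × ($11,120.00 − $5,400.00) = $259.20 + 15.8% × $5,720.00 = $1,162.96
Training Fund Levy: 6.92% × $11,120.00 = $769.50
Health Levy: 6% × $11,120.00 = $667.20
Total: $1,162.96 + $769.50 + $667.20 = $2,599.66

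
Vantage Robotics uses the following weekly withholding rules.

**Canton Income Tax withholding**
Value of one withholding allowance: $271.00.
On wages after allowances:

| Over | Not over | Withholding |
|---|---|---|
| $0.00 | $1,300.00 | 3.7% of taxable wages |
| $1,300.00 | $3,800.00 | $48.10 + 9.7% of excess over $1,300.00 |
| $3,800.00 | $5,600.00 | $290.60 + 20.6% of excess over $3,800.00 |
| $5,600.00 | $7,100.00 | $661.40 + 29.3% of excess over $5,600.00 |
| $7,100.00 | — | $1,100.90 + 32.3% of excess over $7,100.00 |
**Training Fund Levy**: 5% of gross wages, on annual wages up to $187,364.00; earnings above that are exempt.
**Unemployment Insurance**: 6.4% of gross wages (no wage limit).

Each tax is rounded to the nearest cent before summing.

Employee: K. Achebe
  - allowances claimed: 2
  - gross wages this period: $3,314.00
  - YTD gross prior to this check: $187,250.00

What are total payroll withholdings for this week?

Canton Income Tax: taxable = $3,314.00 − 2×$271.00 = $2,772.00
  $48.10 + 9.7% × ($2,772.00 − $1,300.00) = $48.10 + 9.7% × $1,472.00 = $190.88
Training Fund Levy: cap $187,364.00 − YTD $187,250.00 = $114.00 subject; 5% × $114.00 = $5.70
Unemployment Insurance: 6.4% × $3,314.00 = $212.10
Total: $190.88 + $5.70 + $212.10 = $408.68

$408.68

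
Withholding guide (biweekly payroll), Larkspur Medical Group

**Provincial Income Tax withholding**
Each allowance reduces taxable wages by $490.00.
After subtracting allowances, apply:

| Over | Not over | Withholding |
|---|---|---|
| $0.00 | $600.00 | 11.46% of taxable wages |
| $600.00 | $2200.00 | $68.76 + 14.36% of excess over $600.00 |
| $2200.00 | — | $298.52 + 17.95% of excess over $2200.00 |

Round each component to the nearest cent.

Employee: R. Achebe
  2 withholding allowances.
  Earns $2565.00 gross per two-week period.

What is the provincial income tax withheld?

Provincial Income Tax: taxable = $2565.00 − 2×$490.00 = $1585.00
  $68.76 + 14.36% × ($1585.00 − $600.00) = $68.76 + 14.36% × $985.00 = $210.21

$210.21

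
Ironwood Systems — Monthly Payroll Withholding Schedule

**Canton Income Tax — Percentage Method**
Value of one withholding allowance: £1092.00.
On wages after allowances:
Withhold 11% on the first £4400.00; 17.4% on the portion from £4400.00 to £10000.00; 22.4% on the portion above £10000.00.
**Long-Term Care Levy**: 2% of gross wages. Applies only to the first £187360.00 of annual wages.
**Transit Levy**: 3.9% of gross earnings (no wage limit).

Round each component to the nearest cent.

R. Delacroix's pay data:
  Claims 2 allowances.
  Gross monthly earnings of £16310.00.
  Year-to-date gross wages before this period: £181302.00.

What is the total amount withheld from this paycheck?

£3139.87

Canton Income Tax: taxable = £16310.00 − 2×£1092.00 = £14126.00
  £1458.40 + 22.4% × (£14126.00 − £10000.00) = £1458.40 + 22.4% × £4126.00 = £2382.62
Long-Term Care Levy: cap £187360.00 − YTD £181302.00 = £6058.00 subject; 2% × £6058.00 = £121.16
Transit Levy: 3.9% × £16310.00 = £636.09
Total: £2382.62 + £121.16 + £636.09 = £3139.87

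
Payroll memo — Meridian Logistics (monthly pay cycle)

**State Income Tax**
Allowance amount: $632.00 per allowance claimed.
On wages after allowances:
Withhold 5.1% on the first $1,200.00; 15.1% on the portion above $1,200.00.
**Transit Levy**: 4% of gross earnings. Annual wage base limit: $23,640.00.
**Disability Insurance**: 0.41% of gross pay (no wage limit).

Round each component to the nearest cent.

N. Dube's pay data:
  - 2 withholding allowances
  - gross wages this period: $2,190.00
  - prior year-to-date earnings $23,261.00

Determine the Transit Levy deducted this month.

Transit Levy: cap $23,640.00 − YTD $23,261.00 = $379.00 subject; 4% × $379.00 = $15.16

$15.16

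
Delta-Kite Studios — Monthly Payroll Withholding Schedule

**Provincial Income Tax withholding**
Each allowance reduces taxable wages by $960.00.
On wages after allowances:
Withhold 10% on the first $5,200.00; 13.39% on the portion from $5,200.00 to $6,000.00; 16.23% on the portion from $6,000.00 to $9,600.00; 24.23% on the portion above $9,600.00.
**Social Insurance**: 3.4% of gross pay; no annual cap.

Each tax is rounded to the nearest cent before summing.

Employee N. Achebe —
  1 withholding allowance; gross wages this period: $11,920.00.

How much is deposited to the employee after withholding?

Provincial Income Tax: taxable = $11,920.00 − 1×$960.00 = $10,960.00
  $1,211.40 + 24.23% × ($10,960.00 − $9,600.00) = $1,211.40 + 24.23% × $1,360.00 = $1,540.93
Social Insurance: 3.4% × $11,920.00 = $405.28
Total withheld: $1,540.93 + $405.28 = $1,946.21
Net pay: $11,920.00 − $1,946.21 = $9,973.79

$9,973.79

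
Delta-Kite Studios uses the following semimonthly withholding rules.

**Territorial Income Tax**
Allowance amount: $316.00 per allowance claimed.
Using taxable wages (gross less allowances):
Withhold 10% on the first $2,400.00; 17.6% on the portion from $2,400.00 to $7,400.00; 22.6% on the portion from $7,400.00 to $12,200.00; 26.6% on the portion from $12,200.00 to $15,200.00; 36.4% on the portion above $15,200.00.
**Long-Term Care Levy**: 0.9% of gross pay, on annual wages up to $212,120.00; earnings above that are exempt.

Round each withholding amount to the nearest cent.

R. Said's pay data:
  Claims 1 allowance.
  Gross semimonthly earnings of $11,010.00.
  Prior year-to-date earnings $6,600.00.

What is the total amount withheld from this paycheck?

$1,963.53

Territorial Income Tax: taxable = $11,010.00 − 1×$316.00 = $10,694.00
  $1,120.00 + 22.6% × ($10,694.00 − $7,400.00) = $1,120.00 + 22.6% × $3,294.00 = $1,864.44
Long-Term Care Levy: 0.9% × $11,010.00 = $99.09
Total: $1,864.44 + $99.09 = $1,963.53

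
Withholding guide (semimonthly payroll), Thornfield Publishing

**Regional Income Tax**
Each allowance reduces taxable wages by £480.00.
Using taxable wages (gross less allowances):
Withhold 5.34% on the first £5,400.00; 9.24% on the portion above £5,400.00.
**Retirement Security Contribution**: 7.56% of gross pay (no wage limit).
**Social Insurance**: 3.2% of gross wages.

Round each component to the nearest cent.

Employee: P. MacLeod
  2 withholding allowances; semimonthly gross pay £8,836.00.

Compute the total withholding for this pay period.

£1,467.89

Regional Income Tax: taxable = £8,836.00 − 2×£480.00 = £7,876.00
  £288.36 + 9.24% × (£7,876.00 − £5,400.00) = £288.36 + 9.24% × £2,476.00 = £517.14
Retirement Security Contribution: 7.56% × £8,836.00 = £668.00
Social Insurance: 3.2% × £8,836.00 = £282.75
Total: £517.14 + £668.00 + £282.75 = £1,467.89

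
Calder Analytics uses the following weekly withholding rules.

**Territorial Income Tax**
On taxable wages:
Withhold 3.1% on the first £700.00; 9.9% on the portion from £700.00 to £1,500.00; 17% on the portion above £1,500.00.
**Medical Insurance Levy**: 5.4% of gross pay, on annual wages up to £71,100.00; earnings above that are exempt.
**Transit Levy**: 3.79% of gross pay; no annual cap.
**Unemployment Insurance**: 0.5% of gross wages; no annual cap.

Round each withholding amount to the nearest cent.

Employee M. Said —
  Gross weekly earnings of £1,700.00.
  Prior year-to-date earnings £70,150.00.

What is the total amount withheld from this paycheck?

£259.13

Territorial Income Tax: taxable = £1,700.00
  £100.90 + 17% × (£1,700.00 − £1,500.00) = £100.90 + 17% × £200.00 = £134.90
Medical Insurance Levy: cap £71,100.00 − YTD £70,150.00 = £950.00 subject; 5.4% × £950.00 = £51.30
Transit Levy: 3.79% × £1,700.00 = £64.43
Unemployment Insurance: 0.5% × £1,700.00 = £8.50
Total: £134.90 + £51.30 + £64.43 + £8.50 = £259.13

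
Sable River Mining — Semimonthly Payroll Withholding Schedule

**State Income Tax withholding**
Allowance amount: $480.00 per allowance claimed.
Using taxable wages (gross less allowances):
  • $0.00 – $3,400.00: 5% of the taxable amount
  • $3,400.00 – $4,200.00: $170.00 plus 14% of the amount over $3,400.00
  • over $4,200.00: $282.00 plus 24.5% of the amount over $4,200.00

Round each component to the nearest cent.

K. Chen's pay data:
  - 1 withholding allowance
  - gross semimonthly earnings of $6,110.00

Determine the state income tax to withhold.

$632.35

State Income Tax: taxable = $6,110.00 − 1×$480.00 = $5,630.00
  $282.00 + 24.5% × ($5,630.00 − $4,200.00) = $282.00 + 24.5% × $1,430.00 = $632.35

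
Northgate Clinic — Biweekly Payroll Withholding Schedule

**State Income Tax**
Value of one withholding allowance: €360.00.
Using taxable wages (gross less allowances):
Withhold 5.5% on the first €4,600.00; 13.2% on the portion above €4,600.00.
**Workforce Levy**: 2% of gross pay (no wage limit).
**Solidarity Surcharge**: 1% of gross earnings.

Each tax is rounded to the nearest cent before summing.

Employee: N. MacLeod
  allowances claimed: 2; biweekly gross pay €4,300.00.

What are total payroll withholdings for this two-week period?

€325.90

State Income Tax: taxable = €4,300.00 − 2×€360.00 = €3,580.00
  5.5% × €3,580.00 = €196.90
Workforce Levy: 2% × €4,300.00 = €86.00
Solidarity Surcharge: 1% × €4,300.00 = €43.00
Total: €196.90 + €86.00 + €43.00 = €325.90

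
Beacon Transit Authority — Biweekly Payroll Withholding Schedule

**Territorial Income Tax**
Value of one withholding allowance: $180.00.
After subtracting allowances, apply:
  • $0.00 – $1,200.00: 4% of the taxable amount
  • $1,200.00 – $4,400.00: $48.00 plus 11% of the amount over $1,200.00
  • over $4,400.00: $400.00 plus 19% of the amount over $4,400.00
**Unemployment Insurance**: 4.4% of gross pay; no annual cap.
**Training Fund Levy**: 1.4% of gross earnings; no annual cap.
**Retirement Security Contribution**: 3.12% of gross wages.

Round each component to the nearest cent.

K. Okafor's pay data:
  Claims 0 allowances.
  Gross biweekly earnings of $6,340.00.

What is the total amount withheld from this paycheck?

$1,334.13

Territorial Income Tax: taxable = $6,340.00
  $400.00 + 19% × ($6,340.00 − $4,400.00) = $400.00 + 19% × $1,940.00 = $768.60
Unemployment Insurance: 4.4% × $6,340.00 = $278.96
Training Fund Levy: 1.4% × $6,340.00 = $88.76
Retirement Security Contribution: 3.12% × $6,340.00 = $197.81
Total: $768.60 + $278.96 + $88.76 + $197.81 = $1,334.13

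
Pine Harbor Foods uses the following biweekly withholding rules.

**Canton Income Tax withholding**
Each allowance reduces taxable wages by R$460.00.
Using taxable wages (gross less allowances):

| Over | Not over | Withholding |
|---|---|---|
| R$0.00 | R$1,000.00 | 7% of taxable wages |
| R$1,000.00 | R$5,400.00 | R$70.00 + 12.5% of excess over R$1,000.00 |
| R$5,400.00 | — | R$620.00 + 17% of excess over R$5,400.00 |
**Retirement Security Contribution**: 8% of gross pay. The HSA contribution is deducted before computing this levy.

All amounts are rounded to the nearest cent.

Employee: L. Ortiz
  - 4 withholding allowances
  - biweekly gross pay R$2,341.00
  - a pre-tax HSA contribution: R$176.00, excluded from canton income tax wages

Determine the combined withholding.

R$195.95

Canton Income Tax: taxable = R$2,341.00 − R$176.00 − 4×R$460.00 = R$325.00
  7% × R$325.00 = R$22.75
Retirement Security Contribution: 8% × R$2,165.00 = R$173.20
Total: R$22.75 + R$173.20 = R$195.95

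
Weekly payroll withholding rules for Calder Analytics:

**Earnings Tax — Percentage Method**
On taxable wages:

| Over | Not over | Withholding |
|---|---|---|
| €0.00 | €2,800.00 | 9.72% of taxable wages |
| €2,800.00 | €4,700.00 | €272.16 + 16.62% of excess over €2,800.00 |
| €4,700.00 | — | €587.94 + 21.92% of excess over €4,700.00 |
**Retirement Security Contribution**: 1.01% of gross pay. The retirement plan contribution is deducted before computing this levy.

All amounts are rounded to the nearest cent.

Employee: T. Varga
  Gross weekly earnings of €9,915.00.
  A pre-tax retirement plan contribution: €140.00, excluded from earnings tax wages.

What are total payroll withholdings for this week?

Earnings Tax: taxable = €9,915.00 − €140.00 = €9,775.00
  €587.94 + 21.92% × (€9,775.00 − €4,700.00) = €587.94 + 21.92% × €5,075.00 = €1,700.38
Retirement Security Contribution: 1.01% × €9,775.00 = €98.73
Total: €1,700.38 + €98.73 = €1,799.11

€1,799.11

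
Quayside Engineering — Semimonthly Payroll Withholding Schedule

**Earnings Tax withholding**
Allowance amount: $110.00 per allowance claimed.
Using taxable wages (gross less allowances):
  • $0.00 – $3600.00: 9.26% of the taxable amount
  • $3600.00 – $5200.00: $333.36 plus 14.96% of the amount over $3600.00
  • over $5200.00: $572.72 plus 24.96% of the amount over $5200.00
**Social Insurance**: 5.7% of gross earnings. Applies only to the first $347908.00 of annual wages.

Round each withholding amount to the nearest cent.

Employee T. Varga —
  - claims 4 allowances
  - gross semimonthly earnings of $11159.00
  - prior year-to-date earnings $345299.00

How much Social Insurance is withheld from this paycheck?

$148.71

Social Insurance: cap $347908.00 − YTD $345299.00 = $2609.00 subject; 5.7% × $2609.00 = $148.71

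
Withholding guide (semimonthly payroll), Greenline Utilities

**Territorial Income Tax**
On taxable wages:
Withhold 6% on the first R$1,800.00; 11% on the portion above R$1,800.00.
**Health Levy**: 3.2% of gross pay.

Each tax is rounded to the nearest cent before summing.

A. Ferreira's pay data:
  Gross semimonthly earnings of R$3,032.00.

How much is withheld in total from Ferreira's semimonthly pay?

Territorial Income Tax: taxable = R$3,032.00
  R$108.00 + 11% × (R$3,032.00 − R$1,800.00) = R$108.00 + 11% × R$1,232.00 = R$243.52
Health Levy: 3.2% × R$3,032.00 = R$97.02
Total: R$243.52 + R$97.02 = R$340.54

R$340.54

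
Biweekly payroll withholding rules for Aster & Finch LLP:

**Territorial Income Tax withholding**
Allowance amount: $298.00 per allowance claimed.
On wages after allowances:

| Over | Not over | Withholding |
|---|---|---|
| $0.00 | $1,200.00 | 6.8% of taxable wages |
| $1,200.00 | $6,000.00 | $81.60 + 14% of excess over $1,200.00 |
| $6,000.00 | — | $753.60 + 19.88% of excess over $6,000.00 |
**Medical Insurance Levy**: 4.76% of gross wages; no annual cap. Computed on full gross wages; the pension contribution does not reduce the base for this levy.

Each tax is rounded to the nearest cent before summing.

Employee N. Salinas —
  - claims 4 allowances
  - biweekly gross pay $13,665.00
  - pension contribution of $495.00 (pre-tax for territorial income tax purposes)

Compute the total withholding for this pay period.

$2,592.48

Territorial Income Tax: taxable = $13,665.00 − $495.00 − 4×$298.00 = $11,978.00
  $753.60 + 19.88% × ($11,978.00 − $6,000.00) = $753.60 + 19.88% × $5,978.00 = $1,942.03
Medical Insurance Levy: 4.76% × $13,665.00 = $650.45
Total: $1,942.03 + $650.45 = $2,592.48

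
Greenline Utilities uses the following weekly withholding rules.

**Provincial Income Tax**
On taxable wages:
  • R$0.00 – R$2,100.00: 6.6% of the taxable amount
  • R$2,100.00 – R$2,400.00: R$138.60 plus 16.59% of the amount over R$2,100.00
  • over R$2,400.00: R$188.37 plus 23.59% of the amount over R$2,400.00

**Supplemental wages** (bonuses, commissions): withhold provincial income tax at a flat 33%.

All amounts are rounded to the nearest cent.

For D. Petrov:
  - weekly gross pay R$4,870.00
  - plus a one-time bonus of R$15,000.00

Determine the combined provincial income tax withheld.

Provincial Income Tax: taxable = R$4,870.00
  R$188.37 + 23.59% × (R$4,870.00 − R$2,400.00) = R$188.37 + 23.59% × R$2,470.00 = R$771.04
Supplemental (33% flat on bonus): 33% × R$15,000.00 = R$4,950.00
Total provincial income tax: R$771.04 + R$4,950.00 = R$5,721.04

R$5,721.04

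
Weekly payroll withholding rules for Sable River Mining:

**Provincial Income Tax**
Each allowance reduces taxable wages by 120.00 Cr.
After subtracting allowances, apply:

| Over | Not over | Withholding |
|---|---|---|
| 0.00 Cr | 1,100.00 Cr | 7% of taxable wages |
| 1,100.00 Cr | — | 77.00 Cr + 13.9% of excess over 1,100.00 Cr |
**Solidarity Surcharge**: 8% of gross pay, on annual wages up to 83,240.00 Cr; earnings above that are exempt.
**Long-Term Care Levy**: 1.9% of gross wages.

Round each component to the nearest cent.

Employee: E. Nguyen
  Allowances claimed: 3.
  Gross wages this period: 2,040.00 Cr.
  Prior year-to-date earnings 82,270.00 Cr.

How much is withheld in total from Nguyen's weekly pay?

273.98 Cr

Provincial Income Tax: taxable = 2,040.00 Cr − 3×120.00 Cr = 1,680.00 Cr
  77.00 Cr + 13.9% × (1,680.00 Cr − 1,100.00 Cr) = 77.00 Cr + 13.9% × 580.00 Cr = 157.62 Cr
Solidarity Surcharge: cap 83,240.00 Cr − YTD 82,270.00 Cr = 970.00 Cr subject; 8% × 970.00 Cr = 77.60 Cr
Long-Term Care Levy: 1.9% × 2,040.00 Cr = 38.76 Cr
Total: 157.62 Cr + 77.60 Cr + 38.76 Cr = 273.98 Cr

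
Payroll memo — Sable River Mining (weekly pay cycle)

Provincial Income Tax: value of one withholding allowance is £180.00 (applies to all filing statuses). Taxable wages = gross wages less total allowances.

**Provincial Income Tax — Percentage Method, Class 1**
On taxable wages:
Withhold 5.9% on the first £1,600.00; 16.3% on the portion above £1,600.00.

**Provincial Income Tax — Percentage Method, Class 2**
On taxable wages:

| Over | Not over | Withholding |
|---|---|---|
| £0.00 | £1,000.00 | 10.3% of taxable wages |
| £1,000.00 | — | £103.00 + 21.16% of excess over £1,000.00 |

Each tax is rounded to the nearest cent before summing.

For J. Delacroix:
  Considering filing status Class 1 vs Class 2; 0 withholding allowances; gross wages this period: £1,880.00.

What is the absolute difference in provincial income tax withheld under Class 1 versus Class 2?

Provincial Income Tax (Class 1): taxable = £1,880.00
  £94.40 + 16.3% × (£1,880.00 − £1,600.00) = £94.40 + 16.3% × £280.00 = £140.04
Provincial Income Tax (Class 2): taxable = £1,880.00
  £103.00 + 21.16% × (£1,880.00 − £1,000.00) = £103.00 + 21.16% × £880.00 = £289.21
Difference: |£140.04 − £289.21| = £149.17 (higher under Class 2)

£149.17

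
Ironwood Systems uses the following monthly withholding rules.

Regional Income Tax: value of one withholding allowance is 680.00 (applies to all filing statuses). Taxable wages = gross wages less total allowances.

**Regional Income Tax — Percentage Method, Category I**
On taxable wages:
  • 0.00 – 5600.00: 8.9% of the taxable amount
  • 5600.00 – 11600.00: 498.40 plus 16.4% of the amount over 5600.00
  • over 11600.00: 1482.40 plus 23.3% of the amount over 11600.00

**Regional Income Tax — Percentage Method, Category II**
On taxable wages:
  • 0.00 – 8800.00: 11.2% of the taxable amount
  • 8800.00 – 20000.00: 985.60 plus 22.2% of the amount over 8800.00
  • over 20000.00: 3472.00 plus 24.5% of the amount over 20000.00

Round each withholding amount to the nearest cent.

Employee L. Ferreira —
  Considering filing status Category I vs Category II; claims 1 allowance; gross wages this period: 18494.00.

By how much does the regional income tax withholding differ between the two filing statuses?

56.45

Regional Income Tax (Category I): taxable = 18494.00 − 1×680.00 = 17814.00
  1482.40 + 23.3% × (17814.00 − 11600.00) = 1482.40 + 23.3% × 6214.00 = 2930.26
Regional Income Tax (Category II): taxable = 18494.00 − 1×680.00 = 17814.00
  985.60 + 22.2% × (17814.00 − 8800.00) = 985.60 + 22.2% × 9014.00 = 2986.71
Difference: |2930.26 − 2986.71| = 56.45 (higher under Category II)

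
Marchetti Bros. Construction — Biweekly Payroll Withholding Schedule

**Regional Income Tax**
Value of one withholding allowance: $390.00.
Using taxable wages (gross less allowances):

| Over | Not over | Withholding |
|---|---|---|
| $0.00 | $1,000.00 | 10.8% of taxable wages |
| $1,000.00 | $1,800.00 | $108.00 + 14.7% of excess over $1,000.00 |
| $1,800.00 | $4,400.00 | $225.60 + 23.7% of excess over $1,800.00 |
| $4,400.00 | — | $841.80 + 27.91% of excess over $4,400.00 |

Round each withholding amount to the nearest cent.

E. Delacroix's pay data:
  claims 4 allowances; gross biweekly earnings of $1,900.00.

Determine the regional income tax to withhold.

Regional Income Tax: taxable = $1,900.00 − 4×$390.00 = $340.00
  10.8% × $340.00 = $36.72

$36.72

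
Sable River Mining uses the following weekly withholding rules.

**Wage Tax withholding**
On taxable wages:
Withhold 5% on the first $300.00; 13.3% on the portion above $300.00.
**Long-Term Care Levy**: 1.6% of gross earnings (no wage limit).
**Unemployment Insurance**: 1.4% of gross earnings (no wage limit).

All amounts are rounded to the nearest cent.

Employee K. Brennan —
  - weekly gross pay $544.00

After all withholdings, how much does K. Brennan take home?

Wage Tax: taxable = $544.00
  $15.00 + 13.3% × ($544.00 − $300.00) = $15.00 + 13.3% × $244.00 = $47.45
Long-Term Care Levy: 1.6% × $544.00 = $8.70
Unemployment Insurance: 1.4% × $544.00 = $7.62
Total withheld: $47.45 + $8.70 + $7.62 = $63.77
Net pay: $544.00 − $63.77 = $480.23

$480.23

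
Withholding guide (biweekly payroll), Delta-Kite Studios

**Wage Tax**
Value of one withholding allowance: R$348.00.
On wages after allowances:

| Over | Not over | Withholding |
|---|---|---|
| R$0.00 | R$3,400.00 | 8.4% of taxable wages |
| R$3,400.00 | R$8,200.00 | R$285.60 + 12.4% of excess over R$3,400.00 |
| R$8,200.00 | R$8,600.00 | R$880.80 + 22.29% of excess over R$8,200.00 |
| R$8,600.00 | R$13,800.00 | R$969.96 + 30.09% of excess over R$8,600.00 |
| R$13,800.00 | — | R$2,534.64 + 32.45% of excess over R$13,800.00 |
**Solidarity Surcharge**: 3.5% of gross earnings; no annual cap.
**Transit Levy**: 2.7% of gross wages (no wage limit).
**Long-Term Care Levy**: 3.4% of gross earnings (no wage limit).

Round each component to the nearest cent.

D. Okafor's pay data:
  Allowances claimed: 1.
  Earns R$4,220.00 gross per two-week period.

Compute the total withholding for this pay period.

Wage Tax: taxable = R$4,220.00 − 1×R$348.00 = R$3,872.00
  R$285.60 + 12.4% × (R$3,872.00 − R$3,400.00) = R$285.60 + 12.4% × R$472.00 = R$344.13
Solidarity Surcharge: 3.5% × R$4,220.00 = R$147.70
Transit Levy: 2.7% × R$4,220.00 = R$113.94
Long-Term Care Levy: 3.4% × R$4,220.00 = R$143.48
Total: R$344.13 + R$147.70 + R$113.94 + R$143.48 = R$749.25

R$749.25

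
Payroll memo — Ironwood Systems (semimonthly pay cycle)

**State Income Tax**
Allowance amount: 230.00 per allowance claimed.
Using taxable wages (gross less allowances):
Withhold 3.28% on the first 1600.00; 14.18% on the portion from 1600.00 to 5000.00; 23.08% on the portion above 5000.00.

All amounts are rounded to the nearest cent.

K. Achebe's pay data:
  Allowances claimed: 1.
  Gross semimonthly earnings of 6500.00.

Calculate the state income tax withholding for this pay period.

State Income Tax: taxable = 6500.00 − 1×230.00 = 6270.00
  534.60 + 23.08% × (6270.00 − 5000.00) = 534.60 + 23.08% × 1270.00 = 827.72

827.72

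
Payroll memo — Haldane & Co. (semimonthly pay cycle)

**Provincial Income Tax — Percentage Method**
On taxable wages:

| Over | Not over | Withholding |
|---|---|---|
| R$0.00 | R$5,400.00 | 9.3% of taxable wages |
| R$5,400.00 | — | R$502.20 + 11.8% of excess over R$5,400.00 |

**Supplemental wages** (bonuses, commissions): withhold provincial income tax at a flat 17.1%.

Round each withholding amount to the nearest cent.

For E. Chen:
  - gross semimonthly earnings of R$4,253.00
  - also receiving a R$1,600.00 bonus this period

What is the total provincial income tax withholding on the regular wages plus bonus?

R$669.13

Provincial Income Tax: taxable = R$4,253.00
  9.3% × R$4,253.00 = R$395.53
Supplemental (17.1% flat on bonus): 17.1% × R$1,600.00 = R$273.60
Total provincial income tax: R$395.53 + R$273.60 = R$669.13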